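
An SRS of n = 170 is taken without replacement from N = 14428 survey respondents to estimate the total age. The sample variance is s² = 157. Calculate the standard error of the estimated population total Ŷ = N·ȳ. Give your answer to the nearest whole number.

Var(Ŷ) = N²·Var(ȳ) = N²·(1 − n/N)·s²/n.
f = 170/14428 = 0.01178264; Var(ȳ) = 0.98821736·157/170 = 0.91264779.
Var(Ŷ) = 14428² · 0.91264779 = 1.8998332 × 10^8.
SE(Ŷ) = √(1.8998332 × 10^8) = 13783.

13783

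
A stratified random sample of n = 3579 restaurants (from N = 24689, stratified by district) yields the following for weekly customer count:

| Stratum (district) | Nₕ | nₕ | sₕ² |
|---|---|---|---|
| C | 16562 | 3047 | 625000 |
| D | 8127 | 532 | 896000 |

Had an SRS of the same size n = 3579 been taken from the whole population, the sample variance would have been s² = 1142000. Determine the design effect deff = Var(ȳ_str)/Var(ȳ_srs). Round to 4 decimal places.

0.9012

Var(ȳ_str) = Σ Wₕ²(1−fₕ)sₕ²/nₕ with Wₕ = Nₕ/24689:
  C: (16562/24689)²·(1−3047/16562)·625000/3047 = 75.32331
  D: (8127/24689)²·(1−532/8127)·896000/532 = 170.54831
  → Var(ȳ_str) = 245.87162.
Var(ȳ_srs) = (1 − 3579/24689)·1142000/3579 = 272.82813.
deff = 245.87162 / 272.82813 = 0.9012.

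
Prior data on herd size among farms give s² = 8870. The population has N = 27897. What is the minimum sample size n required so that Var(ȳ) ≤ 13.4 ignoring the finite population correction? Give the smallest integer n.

Without fpc, n₀ = s²/D = 8870/13.4 = 661.9403.
Rounding up, n = 662.

662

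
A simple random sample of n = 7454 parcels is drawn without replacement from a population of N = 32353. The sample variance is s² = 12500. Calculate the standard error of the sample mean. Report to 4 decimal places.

Under SRS without replacement, Var(ȳ) = (1 − f)·s²/n with f = n/N = 7454/32353 = 0.23039594.
Var(ȳ) = (1 − 0.23039594)·12500/7454 = 0.76960406·1.676952 = 1.290589.
SE(ȳ) = √(1.290589) = 1.1360.

1.1360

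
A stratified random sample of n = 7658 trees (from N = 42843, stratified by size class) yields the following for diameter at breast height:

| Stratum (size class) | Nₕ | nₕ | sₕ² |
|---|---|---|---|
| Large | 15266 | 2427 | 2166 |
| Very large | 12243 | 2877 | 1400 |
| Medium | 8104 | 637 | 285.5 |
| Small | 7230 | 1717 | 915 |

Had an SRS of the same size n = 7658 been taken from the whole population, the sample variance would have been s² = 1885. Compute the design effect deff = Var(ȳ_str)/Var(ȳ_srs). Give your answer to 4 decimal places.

Var(ȳ_str) = Σ Wₕ²(1−fₕ)sₕ²/nₕ with Wₕ = Nₕ/42843:
  Large: (15266/42843)²·(1−2427/15266)·2166/2427 = 0.095298351
  Very large: (12243/42843)²·(1−2877/12243)·1400/2877 = 0.030399779
  Medium: (8104/42843)²·(1−637/8104)·285.5/637 = 0.014775851
  Small: (7230/42843)²·(1−1717/7230)·915/1717 = 0.011572238
  → Var(ȳ_str) = 0.15204622.
Var(ȳ_srs) = (1 − 7658/42843)·1885/7658 = 0.20214997.
deff = 0.15204622 / 0.20214997 = 0.7521.

0.7521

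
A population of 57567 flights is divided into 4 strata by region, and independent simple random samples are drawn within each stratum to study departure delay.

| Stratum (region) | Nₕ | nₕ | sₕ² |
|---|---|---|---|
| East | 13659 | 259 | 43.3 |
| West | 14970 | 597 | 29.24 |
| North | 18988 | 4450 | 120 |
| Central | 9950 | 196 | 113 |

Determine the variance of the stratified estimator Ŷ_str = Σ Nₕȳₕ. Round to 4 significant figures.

1.045 × 10^8

Var(Ŷ_str) = Σₕ Nₕ²(1 − fₕ)sₕ²/nₕ.
East: 13659²·(1 − 259/13659)·43.3/259 = 3.0599324 × 10^7.
West: 14970²·(1 − 597/14970)·29.24/597 = 1.0538341 × 10^7.
North: 18988²·(1 − 4450/18988)·120/4450 = 7.4439787 × 10^6.
Central: 9950²·(1 − 196/9950)·113/196 = 5.5953622 × 10^7.
Sum = 1.0453527 × 10^8.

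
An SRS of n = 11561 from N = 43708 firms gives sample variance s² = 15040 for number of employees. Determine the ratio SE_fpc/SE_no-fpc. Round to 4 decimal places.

0.8576

f = n/N = 11561/43708 = 0.26450535.
SE_no-fpc = √(s²/n) = 1.1405812; SE_fpc = √((1−f)s²/n) = 0.97817369.
Ratio = √(1−f) = 0.85760985.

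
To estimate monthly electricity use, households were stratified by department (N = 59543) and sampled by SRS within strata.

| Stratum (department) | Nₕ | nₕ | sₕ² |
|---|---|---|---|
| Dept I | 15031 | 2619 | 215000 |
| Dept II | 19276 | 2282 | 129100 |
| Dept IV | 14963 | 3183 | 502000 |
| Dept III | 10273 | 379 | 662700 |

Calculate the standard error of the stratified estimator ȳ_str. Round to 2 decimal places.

Var(ȳ_str) = Σₕ Wₕ²(1 − fₕ)sₕ²/nₕ with Wₕ = Nₕ/N, N = 59543.
Dept I: Wₕ = 0.25243941; term = 0.25243941²·(1 − 0.17423990)·215000/2619 = 4.319875.
Dept II: Wₕ = 0.32373243; term = 0.32373243²·(1 − 0.11838556)·129100/2282 = 5.2271108.
Dept IV: Wₕ = 0.25129738; term = 0.25129738²·(1 − 0.21272472)·502000/3183 = 7.8409669.
Dept III: Wₕ = 0.17253078; term = 0.17253078²·(1 − 0.03689283)·662700/379 = 50.128595.
Sum = 67.516548.
SE = √(67.516548) = 8.22.

8.22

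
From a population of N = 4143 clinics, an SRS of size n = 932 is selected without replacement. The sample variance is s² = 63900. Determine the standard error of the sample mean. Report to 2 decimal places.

Under SRS without replacement, Var(ȳ) = (1 − f)·s²/n with f = n/N = 932/4143 = 0.22495776.
Var(ȳ) = (1 − 0.22495776)·63900/932 = 0.77504224·68.562232 = 53.138626.
SE(ȳ) = √(53.138626) = 7.29.

7.29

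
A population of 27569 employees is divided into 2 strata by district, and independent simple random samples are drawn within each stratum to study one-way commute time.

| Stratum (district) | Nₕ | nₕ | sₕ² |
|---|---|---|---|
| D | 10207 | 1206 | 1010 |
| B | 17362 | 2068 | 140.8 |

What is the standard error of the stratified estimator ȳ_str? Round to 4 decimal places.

0.3536

Var(ȳ_str) = Σₕ Wₕ²(1 − fₕ)sₕ²/nₕ with Wₕ = Nₕ/N, N = 27569.
D: Wₕ = 0.37023468; term = 0.37023468²·(1 − 0.11815421)·1010/1206 = 0.10123272.
B: Wₕ = 0.62976532; term = 0.62976532²·(1 − 0.11911070)·140.8/2068 = 0.023786521.
Sum = 0.12501924.
SE = √(0.12501924) = 0.3536.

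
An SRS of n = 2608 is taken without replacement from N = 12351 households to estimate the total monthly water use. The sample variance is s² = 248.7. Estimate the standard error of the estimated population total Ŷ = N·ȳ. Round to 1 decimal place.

3387.5

Var(Ŷ) = N²·Var(ȳ) = N²·(1 − n/N)·s²/n.
f = 2608/12351 = 0.21115699; Var(ȳ) = 0.78884301·248.7/2608 = 0.075224408.
Var(Ŷ) = 12351² · 0.075224408 = 1.1475273 × 10^7.
SE(Ŷ) = √(1.1475273 × 10^7) = 3387.5.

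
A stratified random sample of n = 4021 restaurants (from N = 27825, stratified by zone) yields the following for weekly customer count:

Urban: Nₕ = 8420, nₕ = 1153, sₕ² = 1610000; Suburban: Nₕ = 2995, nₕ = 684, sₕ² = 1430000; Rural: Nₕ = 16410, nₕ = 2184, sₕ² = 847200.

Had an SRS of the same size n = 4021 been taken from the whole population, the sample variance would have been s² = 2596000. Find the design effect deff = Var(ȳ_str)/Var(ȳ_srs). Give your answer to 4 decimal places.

Var(ȳ_str) = Σ Wₕ²(1−fₕ)sₕ²/nₕ with Wₕ = Nₕ/27825:
  Urban: (8420/27825)²·(1−1153/8420)·1610000/1153 = 110.35537
  Suburban: (2995/27825)²·(1−684/2995)·1430000/684 = 18.689874
  Rural: (16410/27825)²·(1−2184/16410)·847200/2184 = 116.96458
  → Var(ȳ_str) = 246.00982.
Var(ȳ_srs) = (1 − 4021/27825)·2596000/4021 = 552.31315.
deff = 246.00982 / 552.31315 = 0.4454.

0.4454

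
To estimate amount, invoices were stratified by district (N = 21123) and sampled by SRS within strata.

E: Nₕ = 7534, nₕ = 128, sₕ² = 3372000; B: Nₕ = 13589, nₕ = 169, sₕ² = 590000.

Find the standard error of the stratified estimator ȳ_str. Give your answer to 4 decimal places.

68.7117

Var(ȳ_str) = Σₕ Wₕ²(1 − fₕ)sₕ²/nₕ with Wₕ = Nₕ/N, N = 21123.
E: Wₕ = 0.35667282; term = 0.35667282²·(1 − 0.01698965)·3372000/128 = 3294.3954.
B: Wₕ = 0.64332718; term = 0.64332718²·(1 − 0.01243653)·590000/169 = 1426.9019.
Sum = 4721.2973.
SE = √(4721.2973) = 68.7117.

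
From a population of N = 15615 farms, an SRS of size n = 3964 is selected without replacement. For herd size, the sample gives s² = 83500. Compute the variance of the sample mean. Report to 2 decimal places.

15.72

Under SRS without replacement, Var(ȳ) = (1 − f)·s²/n with f = n/N = 3964/15615 = 0.25385847.
Var(ȳ) = (1 − 0.25385847)·83500/3964 = 0.74614153·21.064581 = 15.717159.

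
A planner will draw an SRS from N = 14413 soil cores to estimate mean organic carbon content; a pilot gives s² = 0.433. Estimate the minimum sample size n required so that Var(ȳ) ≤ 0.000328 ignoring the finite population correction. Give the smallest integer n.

1321

Without fpc, n₀ = s²/D = 0.433/0.000328 = 1320.1220.
Rounding up, n = 1321.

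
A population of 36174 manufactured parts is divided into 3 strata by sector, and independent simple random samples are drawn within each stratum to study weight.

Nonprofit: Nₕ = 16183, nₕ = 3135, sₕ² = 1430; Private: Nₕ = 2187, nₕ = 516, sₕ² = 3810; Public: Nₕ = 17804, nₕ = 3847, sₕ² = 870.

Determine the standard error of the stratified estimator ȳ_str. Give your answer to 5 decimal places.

0.37037

Var(ȳ_str) = Σₕ Wₕ²(1 − fₕ)sₕ²/nₕ with Wₕ = Nₕ/N, N = 36174.
Nonprofit: Wₕ = 0.44736551; term = 0.44736551²·(1 − 0.19372181)·1430/3135 = 0.073605185.
Private: Wₕ = 0.06045779; term = 0.06045779²·(1 − 0.23593964)·3810/516 = 0.020620892.
Public: Wₕ = 0.49217670; term = 0.49217670²·(1 − 0.21607504)·870/3847 = 0.042945104.
Sum = 0.13717118.
SE = √(0.13717118) = 0.37037.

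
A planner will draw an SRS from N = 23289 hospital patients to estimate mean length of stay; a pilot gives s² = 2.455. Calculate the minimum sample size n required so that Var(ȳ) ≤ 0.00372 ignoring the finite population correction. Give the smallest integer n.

Without fpc, n₀ = s²/D = 2.455/0.00372 = 659.9462.
Rounding up, n = 660.

660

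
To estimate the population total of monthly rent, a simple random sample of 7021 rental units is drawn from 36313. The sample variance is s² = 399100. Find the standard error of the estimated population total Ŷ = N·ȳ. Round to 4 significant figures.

245900

Var(Ŷ) = N²·Var(ȳ) = N²·(1 − n/N)·s²/n.
f = 7021/36313 = 0.19334674; Var(ȳ) = 0.80665326·399100/7021 = 45.8532.
Var(Ŷ) = 36313² · 45.8532 = 6.0463587 × 10^10.
SE(Ŷ) = √(6.0463587 × 10^10) = 245900.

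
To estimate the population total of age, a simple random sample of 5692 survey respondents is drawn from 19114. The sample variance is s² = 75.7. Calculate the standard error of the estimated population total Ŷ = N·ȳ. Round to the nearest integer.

1847

Var(Ŷ) = N²·Var(ȳ) = N²·(1 − n/N)·s²/n.
f = 5692/19114 = 0.29779219; Var(ȳ) = 0.70220781·75.7/5692 = 0.0093389197.
Var(Ŷ) = 19114² · 0.0093389197 = 3.4119276 × 10^6.
SE(Ŷ) = √(3.4119276 × 10^6) = 1847.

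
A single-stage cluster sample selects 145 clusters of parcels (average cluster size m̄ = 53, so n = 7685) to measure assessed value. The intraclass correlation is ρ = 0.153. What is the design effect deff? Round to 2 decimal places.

8.96

deff = 1 + (53 − 1)·0.153 = 1 + 7.956 = 8.956.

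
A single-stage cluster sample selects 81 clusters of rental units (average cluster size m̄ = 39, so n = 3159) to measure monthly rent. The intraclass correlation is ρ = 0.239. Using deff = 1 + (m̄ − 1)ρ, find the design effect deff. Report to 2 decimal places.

10.08

deff = 1 + (39 − 1)·0.239 = 1 + 9.082 = 10.082.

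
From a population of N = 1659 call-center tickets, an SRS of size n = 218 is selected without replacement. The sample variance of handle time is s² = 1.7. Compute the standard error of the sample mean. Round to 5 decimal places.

Under SRS without replacement, Var(ȳ) = (1 − f)·s²/n with f = n/N = 218/1659 = 0.13140446.
Var(ȳ) = (1 − 0.13140446)·1.7/218 = 0.86859554·0.0077981651 = 0.0067734515.
SE(ȳ) = √(0.0067734515) = 0.08230.

0.08230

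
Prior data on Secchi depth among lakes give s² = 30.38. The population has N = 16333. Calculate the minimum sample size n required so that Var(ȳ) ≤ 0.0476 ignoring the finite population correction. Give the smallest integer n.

639

Without fpc, n₀ = s²/D = 30.38/0.0476 = 638.2353.
Rounding up, n = 639.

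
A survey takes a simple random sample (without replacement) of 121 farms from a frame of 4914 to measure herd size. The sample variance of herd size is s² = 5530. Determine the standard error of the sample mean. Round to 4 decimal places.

Under SRS without replacement, Var(ȳ) = (1 − f)·s²/n with f = n/N = 121/4914 = 0.02462352.
Var(ȳ) = (1 − 0.02462352)·5530/121 = 0.97537648·45.702479 = 44.577123.
SE(ȳ) = √(44.577123) = 6.6766.

6.6766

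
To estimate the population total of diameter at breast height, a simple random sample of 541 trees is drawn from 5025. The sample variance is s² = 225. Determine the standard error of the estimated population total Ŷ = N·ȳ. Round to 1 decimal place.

Var(Ŷ) = N²·Var(ȳ) = N²·(1 − n/N)·s²/n.
f = 541/5025 = 0.10766169; Var(ȳ) = 0.89233831·225/541 = 0.37112037.
Var(Ŷ) = 5025² · 0.37112037 = 9.3710213 × 10^6.
SE(Ŷ) = √(9.3710213 × 10^6) = 3061.2.

3061.2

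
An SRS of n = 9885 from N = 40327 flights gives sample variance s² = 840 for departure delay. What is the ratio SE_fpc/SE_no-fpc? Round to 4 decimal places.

0.8688

f = n/N = 9885/40327 = 0.24512113.
SE_no-fpc = √(s²/n) = 0.29150856; SE_fpc = √((1−f)s²/n) = 0.25327361.
Ratio = √(1−f) = 0.86883765.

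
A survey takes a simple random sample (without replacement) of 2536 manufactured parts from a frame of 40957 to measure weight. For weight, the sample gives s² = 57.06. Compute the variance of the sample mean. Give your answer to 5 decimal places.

Under SRS without replacement, Var(ȳ) = (1 − f)·s²/n with f = n/N = 2536/40957 = 0.06191860.
Var(ȳ) = (1 − 0.06191860)·57.06/2536 = 0.93808140·0.0225 = 0.021106832.

0.02111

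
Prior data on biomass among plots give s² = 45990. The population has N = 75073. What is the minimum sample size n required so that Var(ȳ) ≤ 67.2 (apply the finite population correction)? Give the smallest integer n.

Without fpc, n₀ = s²/D = 45990/67.2 = 684.3750.
With fpc, (1 − n/N)·s²/n ≤ D requires n ≥ n₀/(1 + n₀/N) = 684.3750/(1 + 684.3750/75073) = 678.1925.
Rounding up, n = 679.

679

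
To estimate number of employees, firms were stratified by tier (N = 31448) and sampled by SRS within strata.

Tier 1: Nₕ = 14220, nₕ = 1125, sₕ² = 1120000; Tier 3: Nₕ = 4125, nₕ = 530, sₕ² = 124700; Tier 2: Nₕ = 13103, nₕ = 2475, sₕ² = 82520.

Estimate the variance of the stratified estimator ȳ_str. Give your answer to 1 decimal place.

195.7

Var(ȳ_str) = Σₕ Wₕ²(1 − fₕ)sₕ²/nₕ with Wₕ = Nₕ/N, N = 31448.
Tier 1: Wₕ = 0.45217502; term = 0.45217502²·(1 − 0.07911392)·1120000/1125 = 187.44961.
Tier 3: Wₕ = 0.13116891; term = 0.13116891²·(1 − 0.12848485)·124700/530 = 3.5279902.
Tier 2: Wₕ = 0.41665607; term = 0.41665607²·(1 − 0.18888804)·82520/2475 = 4.694834.
Sum = 195.67243.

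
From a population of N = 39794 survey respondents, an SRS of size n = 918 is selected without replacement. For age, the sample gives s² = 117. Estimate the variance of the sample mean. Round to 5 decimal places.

Under SRS without replacement, Var(ȳ) = (1 − f)·s²/n with f = n/N = 918/39794 = 0.02306880.
Var(ȳ) = (1 − 0.02306880)·117/918 = 0.97693120·0.12745098 = 0.12451084.

0.12451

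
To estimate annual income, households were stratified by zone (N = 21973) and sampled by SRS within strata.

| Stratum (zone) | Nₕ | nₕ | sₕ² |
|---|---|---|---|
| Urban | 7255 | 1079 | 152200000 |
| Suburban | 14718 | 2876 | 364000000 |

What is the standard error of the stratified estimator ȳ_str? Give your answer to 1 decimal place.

Var(ȳ_str) = Σₕ Wₕ²(1 − fₕ)sₕ²/nₕ with Wₕ = Nₕ/N, N = 21973.
Urban: Wₕ = 0.33017795; term = 0.33017795²·(1 − 0.14872502)·152200000/1079 = 13090.589.
Suburban: Wₕ = 0.66982205; term = 0.66982205²·(1 − 0.19540698)·364000000/2876 = 45688.578.
Sum = 58779.167.
SE = √(58779.167) = 242.4.

242.4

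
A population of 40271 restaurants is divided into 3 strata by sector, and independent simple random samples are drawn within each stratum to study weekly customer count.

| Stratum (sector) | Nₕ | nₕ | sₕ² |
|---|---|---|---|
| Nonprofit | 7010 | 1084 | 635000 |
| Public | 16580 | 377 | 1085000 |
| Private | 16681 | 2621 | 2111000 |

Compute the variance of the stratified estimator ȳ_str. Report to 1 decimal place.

Var(ȳ_str) = Σₕ Wₕ²(1 − fₕ)sₕ²/nₕ with Wₕ = Nₕ/N, N = 40271.
Nonprofit: Wₕ = 0.17407067; term = 0.17407067²·(1 − 0.15463623)·635000/1084 = 15.005113.
Public: Wₕ = 0.41171066; term = 0.41171066²·(1 − 0.02273824)·1085000/377 = 476.74211.
Private: Wₕ = 0.41421867; term = 0.41421867²·(1 − 0.15712487)·2111000/2621 = 116.47797.
Sum = 608.22519.

608.2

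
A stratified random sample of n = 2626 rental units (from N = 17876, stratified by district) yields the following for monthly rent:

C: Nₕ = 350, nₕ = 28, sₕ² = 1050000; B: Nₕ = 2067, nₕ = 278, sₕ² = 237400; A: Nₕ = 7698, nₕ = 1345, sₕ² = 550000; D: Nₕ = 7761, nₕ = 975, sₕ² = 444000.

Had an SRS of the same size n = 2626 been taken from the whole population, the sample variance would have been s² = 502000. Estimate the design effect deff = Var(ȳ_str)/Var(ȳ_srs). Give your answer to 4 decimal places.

Var(ȳ_str) = Σ Wₕ²(1−fₕ)sₕ²/nₕ with Wₕ = Nₕ/17876:
  C: (350/17876)²·(1−28/350)·1050000/28 = 13.225573
  B: (2067/17876)²·(1−278/2067)·237400/278 = 9.8820272
  A: (7698/17876)²·(1−1345/7698)·550000/1345 = 62.583014
  D: (7761/17876)²·(1−975/7761)·444000/975 = 75.053198
  → Var(ȳ_str) = 160.74381.
Var(ȳ_srs) = (1 − 2626/17876)·502000/2626 = 163.08293.
deff = 160.74381 / 163.08293 = 0.9857.

0.9857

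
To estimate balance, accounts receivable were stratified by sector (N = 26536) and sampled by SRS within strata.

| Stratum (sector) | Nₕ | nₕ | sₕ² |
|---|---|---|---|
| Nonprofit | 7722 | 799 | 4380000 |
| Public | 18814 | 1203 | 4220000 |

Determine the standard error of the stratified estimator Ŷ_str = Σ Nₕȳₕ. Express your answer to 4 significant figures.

1.206 × 10^6

Var(Ŷ_str) = Σₕ Nₕ²(1 − fₕ)sₕ²/nₕ.
Nonprofit: 7722²·(1 − 799/7722)·4380000/799 = 2.9305657 × 10^11.
Public: 18814²·(1 − 1203/18814)·4220000/1203 = 1.1622833 × 10^12.
Sum = 1.4553399 × 10^12.
SE = √(1.4553399 × 10^12) = 1.206 × 10^6.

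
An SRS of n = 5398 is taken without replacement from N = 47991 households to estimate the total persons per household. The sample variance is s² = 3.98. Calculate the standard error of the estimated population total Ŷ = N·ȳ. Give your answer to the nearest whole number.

1228

Var(Ŷ) = N²·Var(ȳ) = N²·(1 − n/N)·s²/n.
f = 5398/47991 = 0.11247942; Var(ȳ) = 0.88752058·3.98/5398 = 6.543779 × 10^-4.
Var(Ŷ) = 47991² · (6.543779 × 10^-4) = 1.5071214 × 10^6.
SE(Ŷ) = √(1.5071214 × 10^6) = 1228.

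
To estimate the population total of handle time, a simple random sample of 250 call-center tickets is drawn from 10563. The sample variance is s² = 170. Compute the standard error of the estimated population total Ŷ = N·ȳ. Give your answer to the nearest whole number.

8607

Var(Ŷ) = N²·Var(ȳ) = N²·(1 − n/N)·s²/n.
f = 250/10563 = 0.02366752; Var(ȳ) = 0.97633248·170/250 = 0.66390609.
Var(Ŷ) = 10563² · 0.66390609 = 7.4076629 × 10^7.
SE(Ŷ) = √(7.4076629 × 10^7) = 8607.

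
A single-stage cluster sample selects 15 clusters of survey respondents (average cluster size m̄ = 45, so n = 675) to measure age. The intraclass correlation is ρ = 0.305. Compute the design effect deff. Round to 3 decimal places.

14.420

deff = 1 + (45 − 1)·0.305 = 1 + 13.42 = 14.42.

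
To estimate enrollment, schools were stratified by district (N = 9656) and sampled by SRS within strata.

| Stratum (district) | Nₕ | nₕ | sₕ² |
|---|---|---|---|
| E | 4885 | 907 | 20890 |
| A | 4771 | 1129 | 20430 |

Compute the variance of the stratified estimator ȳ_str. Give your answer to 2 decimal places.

8.17

Var(ȳ_str) = Σₕ Wₕ²(1 − fₕ)sₕ²/nₕ with Wₕ = Nₕ/N, N = 9656.
E: Wₕ = 0.50590307; term = 0.50590307²·(1 − 0.18567042)·20890/907 = 4.8002735.
A: Wₕ = 0.49409693; term = 0.49409693²·(1 − 0.23663802)·20430/1129 = 3.3723238.
Sum = 8.1725973.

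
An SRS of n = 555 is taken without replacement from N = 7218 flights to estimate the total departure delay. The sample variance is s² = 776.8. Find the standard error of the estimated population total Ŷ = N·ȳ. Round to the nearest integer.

Var(Ŷ) = N²·Var(ȳ) = N²·(1 − n/N)·s²/n.
f = 555/7218 = 0.07689111; Var(ȳ) = 0.92310889·776.8/555 = 1.2920198.
Var(Ŷ) = 7218² · 1.2920198 = 6.7313617 × 10^7.
SE(Ŷ) = √(6.7313617 × 10^7) = 8204.

8204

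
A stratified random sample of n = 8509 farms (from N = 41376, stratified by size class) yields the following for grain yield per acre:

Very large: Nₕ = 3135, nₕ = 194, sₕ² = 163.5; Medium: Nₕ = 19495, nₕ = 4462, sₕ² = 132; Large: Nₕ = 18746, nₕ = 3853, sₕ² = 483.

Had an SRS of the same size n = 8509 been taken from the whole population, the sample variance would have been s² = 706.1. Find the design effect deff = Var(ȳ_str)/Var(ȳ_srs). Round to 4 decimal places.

0.4558

Var(ȳ_str) = Σ Wₕ²(1−fₕ)sₕ²/nₕ with Wₕ = Nₕ/41376:
  Very large: (3135/41376)²·(1−194/3135)·163.5/194 = 0.0045389102
  Medium: (19495/41376)²·(1−4462/19495)·132/4462 = 0.005064263
  Large: (18746/41376)²·(1−3853/18746)·483/3853 = 0.020442872
  → Var(ȳ_str) = 0.030046045.
Var(ȳ_srs) = (1 − 8509/41376)·706.1/8509 = 0.065917276.
deff = 0.030046045 / 0.065917276 = 0.4558.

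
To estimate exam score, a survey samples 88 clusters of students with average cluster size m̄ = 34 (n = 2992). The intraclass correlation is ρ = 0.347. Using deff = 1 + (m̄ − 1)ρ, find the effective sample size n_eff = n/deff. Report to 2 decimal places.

deff = 1 + (34 − 1)·0.347 = 1 + 11.451 = 12.451.
n_eff = 2992 / 12.451 = 240.30.

240.30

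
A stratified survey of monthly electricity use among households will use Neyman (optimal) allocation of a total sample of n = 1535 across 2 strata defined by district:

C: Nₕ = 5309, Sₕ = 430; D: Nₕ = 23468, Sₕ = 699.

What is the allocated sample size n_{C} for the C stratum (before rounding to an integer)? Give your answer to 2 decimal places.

Neyman allocation: nₕ = n·NₕSₕ / Σⱼ NⱼSⱼ.
Σ NⱼSⱼ = 5309·430 + 23468·699 = 1.8687002 × 10^7.
n_{C} = 1535·5309·430 / (1.8687002 × 10^7) = 187.52.

187.52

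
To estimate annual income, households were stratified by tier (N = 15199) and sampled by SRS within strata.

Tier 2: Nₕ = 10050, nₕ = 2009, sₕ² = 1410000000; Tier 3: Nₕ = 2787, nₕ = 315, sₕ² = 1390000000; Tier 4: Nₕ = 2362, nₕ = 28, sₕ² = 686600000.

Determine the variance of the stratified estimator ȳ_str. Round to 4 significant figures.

962300

Var(ȳ_str) = Σₕ Wₕ²(1 − fₕ)sₕ²/nₕ with Wₕ = Nₕ/N, N = 15199.
Tier 2: Wₕ = 0.66122771; term = 0.66122771²·(1 − 0.19990050)·1410000000/2009 = 245519.09.
Tier 3: Wₕ = 0.18336733; term = 0.18336733²·(1 − 0.11302476)·1390000000/315 = 131601.14.
Tier 4: Wₕ = 0.15540496; term = 0.15540496²·(1 − 0.01185436)·686600000/28 = 585189.44.
Sum = 962309.67.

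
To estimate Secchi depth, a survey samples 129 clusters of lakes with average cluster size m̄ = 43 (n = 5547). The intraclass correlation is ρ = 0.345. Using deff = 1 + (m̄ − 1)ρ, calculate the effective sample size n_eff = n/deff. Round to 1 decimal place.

deff = 1 + (43 − 1)·0.345 = 1 + 14.49 = 15.49.
n_eff = 5547 / 15.49 = 358.1.

358.1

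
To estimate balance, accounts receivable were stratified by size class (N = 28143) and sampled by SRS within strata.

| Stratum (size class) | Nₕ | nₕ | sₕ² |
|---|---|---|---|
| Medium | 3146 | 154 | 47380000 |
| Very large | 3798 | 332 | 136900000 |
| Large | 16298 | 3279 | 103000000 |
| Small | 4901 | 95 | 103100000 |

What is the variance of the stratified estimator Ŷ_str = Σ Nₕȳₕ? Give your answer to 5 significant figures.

Var(Ŷ_str) = Σₕ Nₕ²(1 − fₕ)sₕ²/nₕ.
Medium: 3146²·(1 − 154/3146)·47380000/154 = 2.8959739 × 10^12.
Very large: 3798²·(1 − 332/3798)·136900000/332 = 5.428113 × 10^12.
Large: 16298²·(1 − 3279/16298)·103000000/3279 = 6.6651166 × 10^12.
Small: 4901²·(1 − 95/4901)·103100000/95 = 2.5562512 × 10^13.
Sum = 4.0551716 × 10^13.

4.0552 × 10^13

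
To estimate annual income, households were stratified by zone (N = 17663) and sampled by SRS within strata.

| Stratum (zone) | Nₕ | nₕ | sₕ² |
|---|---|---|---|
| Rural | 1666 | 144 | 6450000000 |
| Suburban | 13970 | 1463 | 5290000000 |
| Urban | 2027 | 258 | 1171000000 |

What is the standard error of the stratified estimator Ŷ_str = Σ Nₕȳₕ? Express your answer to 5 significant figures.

Var(Ŷ_str) = Σₕ Nₕ²(1 − fₕ)sₕ²/nₕ.
Rural: 1666²·(1 − 144/1666)·6450000000/144 = 1.1357608 × 10^14.
Suburban: 13970²·(1 − 1463/13970)·5290000000/1463 = 6.3177277 × 10^14.
Urban: 2027²·(1 − 258/2027)·1171000000/258 = 1.6274917 × 10^13.
Sum = 7.6162377 × 10^14.
SE = √(7.6162377 × 10^14) = 2.7598 × 10^7.

2.7598 × 10^7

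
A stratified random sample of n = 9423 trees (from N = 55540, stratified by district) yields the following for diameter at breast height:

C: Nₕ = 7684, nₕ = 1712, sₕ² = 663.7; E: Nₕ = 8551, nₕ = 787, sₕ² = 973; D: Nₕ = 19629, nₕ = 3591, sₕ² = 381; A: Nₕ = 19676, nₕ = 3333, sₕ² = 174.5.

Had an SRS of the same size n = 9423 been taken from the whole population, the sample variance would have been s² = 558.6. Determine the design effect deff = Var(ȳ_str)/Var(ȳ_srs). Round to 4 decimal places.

0.9886

Var(ȳ_str) = Σ Wₕ²(1−fₕ)sₕ²/nₕ with Wₕ = Nₕ/55540:
  C: (7684/55540)²·(1−1712/7684)·663.7/1712 = 0.0057671794
  E: (8551/55540)²·(1−787/8551)·973/787 = 0.026609015
  D: (19629/55540)²·(1−3591/19629)·381/3591 = 0.010827949
  A: (19676/55540)²·(1−3333/19676)·174.5/3333 = 0.0054577918
  → Var(ȳ_str) = 0.048661935.
Var(ȳ_srs) = (1 − 9423/55540)·558.6/9423 = 0.049222868.
deff = 0.048661935 / 0.049222868 = 0.9886.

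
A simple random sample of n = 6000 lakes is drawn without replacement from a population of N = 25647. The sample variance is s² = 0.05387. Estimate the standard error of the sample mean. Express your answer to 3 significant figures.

0.00262

Under SRS without replacement, Var(ȳ) = (1 − f)·s²/n with f = n/N = 6000/25647 = 0.23394549.
Var(ȳ) = (1 − 0.23394549)·0.05387/6000 = 0.76605451·8.9783333 × 10^-6 = 6.8778927 × 10^-6.
SE(ȳ) = √(6.8778927 × 10^-6) = 0.00262.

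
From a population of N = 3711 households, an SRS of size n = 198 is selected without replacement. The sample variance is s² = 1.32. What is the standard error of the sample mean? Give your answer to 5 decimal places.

Under SRS without replacement, Var(ȳ) = (1 − f)·s²/n with f = n/N = 198/3711 = 0.05335489.
Var(ȳ) = (1 − 0.05335489)·1.32/198 = 0.94664511·0.0066666667 = 0.0063109674.
SE(ȳ) = √(0.0063109674) = 0.07944.

0.07944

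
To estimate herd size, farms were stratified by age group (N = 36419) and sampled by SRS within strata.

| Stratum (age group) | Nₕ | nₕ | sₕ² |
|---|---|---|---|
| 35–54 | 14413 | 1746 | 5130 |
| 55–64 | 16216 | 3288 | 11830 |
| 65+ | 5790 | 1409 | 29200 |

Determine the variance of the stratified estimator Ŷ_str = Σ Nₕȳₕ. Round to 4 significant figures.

1.816 × 10^9

Var(Ŷ_str) = Σₕ Nₕ²(1 − fₕ)sₕ²/nₕ.
35–54: 14413²·(1 − 1746/14413)·5130/1746 = 5.3641546 × 10^8.
55–64: 16216²·(1 − 3288/16216)·11830/3288 = 7.5427205 × 10^8.
65+: 5790²·(1 − 1409/5790)·29200/1409 = 5.2568269 × 10^8.
Sum = 1.8163702 × 10^9.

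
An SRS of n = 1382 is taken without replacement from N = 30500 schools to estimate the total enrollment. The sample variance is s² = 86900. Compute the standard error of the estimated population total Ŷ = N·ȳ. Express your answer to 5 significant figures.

Var(Ŷ) = N²·Var(ȳ) = N²·(1 − n/N)·s²/n.
f = 1382/30500 = 0.04531148; Var(ȳ) = 0.95468852·86900/1382 = 60.030704.
Var(Ŷ) = 30500² · 60.030704 = 5.5843562 × 10^10.
SE(Ŷ) = √(5.5843562 × 10^10) = 236310.

236310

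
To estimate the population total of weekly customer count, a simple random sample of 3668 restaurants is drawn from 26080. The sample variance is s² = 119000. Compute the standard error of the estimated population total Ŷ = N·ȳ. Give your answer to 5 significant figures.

137710

Var(Ŷ) = N²·Var(ȳ) = N²·(1 − n/N)·s²/n.
f = 3668/26080 = 0.14064417; Var(ȳ) = 0.85935583·119000/3668 = 27.879865.
Var(Ŷ) = 26080² · 27.879865 = 1.8962947 × 10^10.
SE(Ŷ) = √(1.8962947 × 10^10) = 137710.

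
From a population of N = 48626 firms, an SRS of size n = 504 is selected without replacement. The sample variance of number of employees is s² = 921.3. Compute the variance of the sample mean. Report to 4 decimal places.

1.8090

Under SRS without replacement, Var(ȳ) = (1 − f)·s²/n with f = n/N = 504/48626 = 0.01036483.
Var(ȳ) = (1 − 0.01036483)·921.3/504 = 0.98963517·1.8279762 = 1.8090295.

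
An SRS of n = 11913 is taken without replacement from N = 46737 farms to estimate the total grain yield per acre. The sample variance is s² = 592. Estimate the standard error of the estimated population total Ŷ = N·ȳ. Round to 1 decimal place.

8993.3

Var(Ŷ) = N²·Var(ȳ) = N²·(1 − n/N)·s²/n.
f = 11913/46737 = 0.25489441; Var(ȳ) = 0.74510559·592/11913 = 0.037026988.
Var(Ŷ) = 46737² · 0.037026988 = 8.0879796 × 10^7.
SE(Ŷ) = √(8.0879796 × 10^7) = 8993.3.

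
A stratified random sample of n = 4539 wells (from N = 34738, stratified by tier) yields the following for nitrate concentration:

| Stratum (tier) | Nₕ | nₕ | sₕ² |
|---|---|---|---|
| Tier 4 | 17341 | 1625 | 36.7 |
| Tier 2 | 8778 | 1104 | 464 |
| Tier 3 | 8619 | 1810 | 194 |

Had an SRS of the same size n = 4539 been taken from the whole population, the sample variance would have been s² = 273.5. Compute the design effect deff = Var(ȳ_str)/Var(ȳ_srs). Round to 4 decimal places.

Var(ȳ_str) = Σ Wₕ²(1−fₕ)sₕ²/nₕ with Wₕ = Nₕ/34738:
  Tier 4: (17341/34738)²·(1−1625/17341)·36.7/1625 = 0.0051005761
  Tier 2: (8778/34738)²·(1−1104/8778)·464/1104 = 0.023461548
  Tier 3: (8619/34738)²·(1−1810/8619)·194/1810 = 0.0052125922
  → Var(ȳ_str) = 0.033774716.
Var(ȳ_srs) = (1 − 4539/34738)·273.5/4539 = 0.05238234.
deff = 0.033774716 / 0.05238234 = 0.6448.

0.6448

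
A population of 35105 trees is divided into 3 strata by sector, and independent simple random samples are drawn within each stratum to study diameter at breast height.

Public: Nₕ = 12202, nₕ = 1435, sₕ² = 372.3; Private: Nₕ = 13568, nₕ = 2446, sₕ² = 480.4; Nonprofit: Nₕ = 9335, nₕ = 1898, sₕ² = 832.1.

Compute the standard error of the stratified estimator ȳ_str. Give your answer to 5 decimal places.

Var(ȳ_str) = Σₕ Wₕ²(1 − fₕ)sₕ²/nₕ with Wₕ = Nₕ/N, N = 35105.
Public: Wₕ = 0.34758581; term = 0.34758581²·(1 − 0.11760367)·372.3/1435 = 0.027658519.
Private: Wₕ = 0.38649765; term = 0.38649765²·(1 − 0.18027712)·480.4/2446 = 0.02404957.
Nonprofit: Wₕ = 0.26591654; term = 0.26591654²·(1 − 0.20332084)·832.1/1898 = 0.024697527.
Sum = 0.076405616.
SE = √(0.076405616) = 0.27642.

0.27642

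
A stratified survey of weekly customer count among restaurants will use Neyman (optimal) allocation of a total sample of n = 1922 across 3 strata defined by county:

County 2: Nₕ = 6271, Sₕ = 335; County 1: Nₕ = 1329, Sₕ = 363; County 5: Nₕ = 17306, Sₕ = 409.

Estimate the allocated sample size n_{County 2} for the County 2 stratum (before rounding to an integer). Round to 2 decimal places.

417.92

Neyman allocation: nₕ = n·NₕSₕ / Σⱼ NⱼSⱼ.
Σ NⱼSⱼ = 6271·335 + 1329·363 + 17306·409 = 9.661366 × 10^6.
n_{County 2} = 1922·6271·335 / (9.661366 × 10^6) = 417.92.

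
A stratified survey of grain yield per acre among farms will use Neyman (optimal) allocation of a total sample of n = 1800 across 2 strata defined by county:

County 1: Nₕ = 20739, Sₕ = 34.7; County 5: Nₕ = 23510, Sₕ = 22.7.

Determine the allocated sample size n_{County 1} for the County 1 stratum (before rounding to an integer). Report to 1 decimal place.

Neyman allocation: nₕ = n·NₕSₕ / Σⱼ NⱼSⱼ.
Σ NⱼSⱼ = 20739·34.7 + 23510·22.7 = 1.2533203 × 10^6.
n_{County 1} = 1800·20739·34.7 / (1.2533203 × 10^6) = 1033.5.

1033.5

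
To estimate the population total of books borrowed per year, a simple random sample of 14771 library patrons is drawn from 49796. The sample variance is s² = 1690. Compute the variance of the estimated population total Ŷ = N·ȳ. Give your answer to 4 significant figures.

Var(Ŷ) = N²·Var(ȳ) = N²·(1 − n/N)·s²/n.
f = 14771/49796 = 0.29663025; Var(ȳ) = 0.70336975·1690/14771 = 0.080474909.
Var(Ŷ) = 49796² · 0.080474909 = 1.9954893 × 10^8.

1.995 × 10^8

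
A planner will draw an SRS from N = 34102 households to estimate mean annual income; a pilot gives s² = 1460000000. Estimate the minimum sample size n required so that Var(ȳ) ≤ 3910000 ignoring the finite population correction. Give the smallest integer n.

374

Without fpc, n₀ = s²/D = 1460000000/3910000 = 373.4015.
Rounding up, n = 374.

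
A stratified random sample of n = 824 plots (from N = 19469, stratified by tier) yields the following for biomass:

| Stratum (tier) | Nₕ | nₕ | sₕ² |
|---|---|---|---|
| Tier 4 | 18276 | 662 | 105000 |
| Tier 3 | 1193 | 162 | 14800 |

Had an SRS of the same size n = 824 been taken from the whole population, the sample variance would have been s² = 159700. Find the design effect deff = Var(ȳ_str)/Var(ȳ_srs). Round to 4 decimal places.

Var(ȳ_str) = Σ Wₕ²(1−fₕ)sₕ²/nₕ with Wₕ = Nₕ/19469:
  Tier 4: (18276/19469)²·(1−662/18276)·105000/662 = 134.70483
  Tier 3: (1193/19469)²·(1−162/1193)·14800/162 = 0.29645482
  → Var(ȳ_str) = 135.00128.
Var(ȳ_srs) = (1 − 824/19469)·159700/824 = 185.6079.
deff = 135.00128 / 185.6079 = 0.7273.

0.7273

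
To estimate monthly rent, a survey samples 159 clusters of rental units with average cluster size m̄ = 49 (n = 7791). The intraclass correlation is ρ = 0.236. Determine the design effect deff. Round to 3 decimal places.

12.328

deff = 1 + (49 − 1)·0.236 = 1 + 11.328 = 12.328.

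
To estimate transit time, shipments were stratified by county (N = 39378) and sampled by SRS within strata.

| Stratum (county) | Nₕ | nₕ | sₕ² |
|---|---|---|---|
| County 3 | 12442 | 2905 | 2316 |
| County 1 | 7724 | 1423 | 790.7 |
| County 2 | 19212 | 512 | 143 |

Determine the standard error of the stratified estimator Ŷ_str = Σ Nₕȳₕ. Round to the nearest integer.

Var(Ŷ_str) = Σₕ Nₕ²(1 − fₕ)sₕ²/nₕ.
County 3: 12442²·(1 − 2905/12442)·2316/2905 = 9.460071 × 10^7.
County 1: 7724²·(1 − 1423/7724)·790.7/1423 = 2.7043231 × 10^7.
County 2: 19212²·(1 − 512/19212)·143/512 = 1.0034142 × 10^8.
Sum = 2.2198536 × 10^8.
SE = √(2.2198536 × 10^8) = 14899.

14899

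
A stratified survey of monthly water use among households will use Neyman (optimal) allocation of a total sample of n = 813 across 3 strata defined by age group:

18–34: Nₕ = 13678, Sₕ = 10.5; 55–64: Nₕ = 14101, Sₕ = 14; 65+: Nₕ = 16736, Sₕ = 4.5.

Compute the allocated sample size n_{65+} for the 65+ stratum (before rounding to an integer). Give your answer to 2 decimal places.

Neyman allocation: nₕ = n·NₕSₕ / Σⱼ NⱼSⱼ.
Σ NⱼSⱼ = 13678·10.5 + 14101·14 + 16736·4.5 = 416345.
n_{65+} = 813·16736·4.5 / 416345 = 147.06.

147.06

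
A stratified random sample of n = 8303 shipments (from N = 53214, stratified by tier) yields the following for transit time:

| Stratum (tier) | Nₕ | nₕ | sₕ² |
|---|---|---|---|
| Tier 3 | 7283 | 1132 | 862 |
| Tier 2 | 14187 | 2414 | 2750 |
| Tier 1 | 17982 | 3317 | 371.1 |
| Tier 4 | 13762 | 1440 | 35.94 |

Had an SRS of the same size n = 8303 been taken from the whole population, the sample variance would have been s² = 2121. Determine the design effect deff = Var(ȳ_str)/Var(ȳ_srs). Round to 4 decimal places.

Var(ȳ_str) = Σ Wₕ²(1−fₕ)sₕ²/nₕ with Wₕ = Nₕ/53214:
  Tier 3: (7283/53214)²·(1−1132/7283)·862/1132 = 0.012046616
  Tier 2: (14187/53214)²·(1−2414/14187)·2750/2414 = 0.067192582
  Tier 1: (17982/53214)²·(1−3317/17982)·371.1/3317 = 0.010418705
  Tier 4: (13762/53214)²·(1−1440/13762)·35.94/1440 = 0.0014946053
  → Var(ȳ_str) = 0.091152508.
Var(ȳ_srs) = (1 − 8303/53214)·2121/8303 = 0.21559191.
deff = 0.091152508 / 0.21559191 = 0.4228.

0.4228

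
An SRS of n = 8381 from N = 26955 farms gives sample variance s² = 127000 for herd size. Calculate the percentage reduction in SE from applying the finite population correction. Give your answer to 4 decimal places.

f = n/N = 8381/26955 = 0.31092562.
SE_no-fpc = √(s²/n) = 3.8927269; SE_fpc = √((1−f)s²/n) = 3.2313723.
Ratio = √(1−f) = 0.83010504. Reduction = 100·(1 − 0.83010504) = 16.9895%.

16.9895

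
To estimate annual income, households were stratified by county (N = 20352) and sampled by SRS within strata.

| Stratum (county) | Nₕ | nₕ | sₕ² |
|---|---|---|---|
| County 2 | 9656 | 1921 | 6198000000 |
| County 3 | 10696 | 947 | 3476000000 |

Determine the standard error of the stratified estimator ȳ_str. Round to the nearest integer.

Var(ȳ_str) = Σₕ Wₕ²(1 − fₕ)sₕ²/nₕ with Wₕ = Nₕ/N, N = 20352.
County 2: Wₕ = 0.47444969; term = 0.47444969²·(1 − 0.19894366)·6198000000/1921 = 581791.8.
County 3: Wₕ = 0.52555031; term = 0.52555031²·(1 − 0.08853777)·3476000000/947 = 924053.39.
Sum = 1.5058452 × 10^6.
SE = √(1.5058452 × 10^6) = 1227.

1227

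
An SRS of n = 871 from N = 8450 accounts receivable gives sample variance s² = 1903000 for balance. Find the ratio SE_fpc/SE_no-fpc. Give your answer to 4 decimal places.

0.9471

f = n/N = 871/8450 = 0.10307692.
SE_no-fpc = √(s²/n) = 46.742326; SE_fpc = √((1−f)s²/n) = 44.267798.
Ratio = √(1−f) = 0.94706023.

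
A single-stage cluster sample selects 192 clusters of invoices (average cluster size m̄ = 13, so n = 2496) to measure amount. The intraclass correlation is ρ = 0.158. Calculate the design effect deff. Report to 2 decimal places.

deff = 1 + (13 − 1)·0.158 = 1 + 1.896 = 2.896.

2.90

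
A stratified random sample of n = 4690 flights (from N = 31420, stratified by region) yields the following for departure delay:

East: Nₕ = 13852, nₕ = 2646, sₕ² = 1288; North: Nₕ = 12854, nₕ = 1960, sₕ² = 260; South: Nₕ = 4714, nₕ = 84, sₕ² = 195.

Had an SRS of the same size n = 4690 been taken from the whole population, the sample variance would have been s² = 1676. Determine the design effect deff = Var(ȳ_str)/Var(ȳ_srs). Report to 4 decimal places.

0.4825

Var(ȳ_str) = Σ Wₕ²(1−fₕ)sₕ²/nₕ with Wₕ = Nₕ/31420:
  East: (13852/31420)²·(1−2646/13852)·1288/2646 = 0.076537939
  North: (12854/31420)²·(1−1960/12854)·260/1960 = 0.018816142
  South: (4714/31420)²·(1−84/4714)·195/84 = 0.051323177
  → Var(ȳ_str) = 0.14667726.
Var(ȳ_srs) = (1 − 4690/31420)·1676/4690 = 0.30401426.
deff = 0.14667726 / 0.30401426 = 0.4825.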